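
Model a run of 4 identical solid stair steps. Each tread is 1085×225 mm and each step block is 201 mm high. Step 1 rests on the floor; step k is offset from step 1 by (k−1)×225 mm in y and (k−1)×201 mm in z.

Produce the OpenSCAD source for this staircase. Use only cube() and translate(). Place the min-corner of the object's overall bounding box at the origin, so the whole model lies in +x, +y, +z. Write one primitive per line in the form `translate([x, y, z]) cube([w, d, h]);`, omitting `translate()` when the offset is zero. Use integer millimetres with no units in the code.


cube([1085, 225, 201]);
translate([0, 225, 201]) cube([1085, 225, 201]);
translate([0, 450, 402]) cube([1085, 225, 201]);
translate([0, 675, 603]) cube([1085, 225, 201]);


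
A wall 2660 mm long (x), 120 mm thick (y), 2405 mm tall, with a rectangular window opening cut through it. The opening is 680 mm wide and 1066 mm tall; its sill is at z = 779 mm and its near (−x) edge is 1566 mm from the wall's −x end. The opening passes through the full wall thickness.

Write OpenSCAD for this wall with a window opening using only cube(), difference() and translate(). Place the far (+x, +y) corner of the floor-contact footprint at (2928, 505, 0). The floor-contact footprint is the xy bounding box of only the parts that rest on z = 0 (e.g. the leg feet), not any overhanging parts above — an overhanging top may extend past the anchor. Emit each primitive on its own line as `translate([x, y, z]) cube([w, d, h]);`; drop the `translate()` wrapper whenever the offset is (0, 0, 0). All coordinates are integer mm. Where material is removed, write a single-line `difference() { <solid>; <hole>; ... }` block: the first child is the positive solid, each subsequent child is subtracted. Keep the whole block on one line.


difference() { translate([268, 385, 0]) cube([2660, 120, 2405]); translate([1834, 385, 779]) cube([680, 120, 1066]); }


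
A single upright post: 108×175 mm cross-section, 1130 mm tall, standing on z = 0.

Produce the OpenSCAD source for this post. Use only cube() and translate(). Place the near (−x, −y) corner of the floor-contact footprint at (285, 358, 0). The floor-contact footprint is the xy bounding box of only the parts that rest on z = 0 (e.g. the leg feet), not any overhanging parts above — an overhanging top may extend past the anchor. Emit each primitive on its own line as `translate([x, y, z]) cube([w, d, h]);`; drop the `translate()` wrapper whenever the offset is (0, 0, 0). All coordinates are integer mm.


translate([285, 358, 0]) cube([108, 175, 1130]);


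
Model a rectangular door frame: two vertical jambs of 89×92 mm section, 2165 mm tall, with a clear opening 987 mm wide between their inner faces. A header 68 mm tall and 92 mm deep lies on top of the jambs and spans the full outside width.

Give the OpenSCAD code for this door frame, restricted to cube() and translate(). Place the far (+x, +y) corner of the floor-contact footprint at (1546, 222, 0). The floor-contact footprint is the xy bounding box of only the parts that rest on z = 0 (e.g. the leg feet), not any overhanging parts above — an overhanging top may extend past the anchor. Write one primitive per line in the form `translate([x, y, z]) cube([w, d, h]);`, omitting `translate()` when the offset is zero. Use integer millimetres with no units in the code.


translate([381, 130, 0]) cube([89, 92, 2165]);
translate([1457, 130, 0]) cube([89, 92, 2165]);
translate([381, 130, 2165]) cube([1165, 92, 68]);


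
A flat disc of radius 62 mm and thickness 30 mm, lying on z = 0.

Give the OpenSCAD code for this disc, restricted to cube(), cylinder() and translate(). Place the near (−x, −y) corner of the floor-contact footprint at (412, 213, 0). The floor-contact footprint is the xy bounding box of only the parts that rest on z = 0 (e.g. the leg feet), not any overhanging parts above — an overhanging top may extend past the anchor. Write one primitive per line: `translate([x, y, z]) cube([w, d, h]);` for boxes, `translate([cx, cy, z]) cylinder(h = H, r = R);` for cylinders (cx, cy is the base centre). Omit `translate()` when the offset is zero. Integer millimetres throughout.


translate([474, 275, 0]) cylinder(h = 30, r = 62);


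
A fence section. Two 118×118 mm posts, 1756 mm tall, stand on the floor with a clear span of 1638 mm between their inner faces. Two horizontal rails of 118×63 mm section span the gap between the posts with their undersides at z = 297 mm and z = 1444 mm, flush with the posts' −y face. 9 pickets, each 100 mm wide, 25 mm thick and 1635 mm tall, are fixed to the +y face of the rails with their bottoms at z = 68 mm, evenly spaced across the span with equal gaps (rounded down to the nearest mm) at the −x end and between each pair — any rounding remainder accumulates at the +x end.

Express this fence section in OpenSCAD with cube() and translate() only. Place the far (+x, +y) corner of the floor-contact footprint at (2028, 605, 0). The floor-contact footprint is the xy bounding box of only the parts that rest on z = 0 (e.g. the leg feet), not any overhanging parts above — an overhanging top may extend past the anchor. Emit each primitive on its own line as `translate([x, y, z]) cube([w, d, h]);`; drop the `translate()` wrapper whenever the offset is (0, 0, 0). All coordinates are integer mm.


translate([154, 487, 0]) cube([118, 118, 1756]);
translate([1910, 487, 0]) cube([118, 118, 1756]);
translate([272, 487, 297]) cube([1638, 118, 63]);
translate([272, 487, 1444]) cube([1638, 118, 63]);
translate([345, 605, 68]) cube([100, 25, 1635]);
translate([518, 605, 68]) cube([100, 25, 1635]);
translate([691, 605, 68]) cube([100, 25, 1635]);
translate([864, 605, 68]) cube([100, 25, 1635]);
translate([1037, 605, 68]) cube([100, 25, 1635]);
translate([1210, 605, 68]) cube([100, 25, 1635]);
translate([1383, 605, 68]) cube([100, 25, 1635]);
translate([1556, 605, 68]) cube([100, 25, 1635]);
translate([1729, 605, 68]) cube([100, 25, 1635]);


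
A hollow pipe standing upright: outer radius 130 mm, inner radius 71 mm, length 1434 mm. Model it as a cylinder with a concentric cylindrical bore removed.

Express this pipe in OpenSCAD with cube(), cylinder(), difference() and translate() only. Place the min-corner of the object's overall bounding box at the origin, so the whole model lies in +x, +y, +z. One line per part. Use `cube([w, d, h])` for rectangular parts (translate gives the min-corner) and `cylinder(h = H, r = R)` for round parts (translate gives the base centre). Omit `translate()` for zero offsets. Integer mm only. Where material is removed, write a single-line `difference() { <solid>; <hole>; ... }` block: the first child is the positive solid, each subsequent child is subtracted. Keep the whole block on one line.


difference() { translate([130, 130, 0]) cylinder(h = 1434, r = 130); translate([130, 130, 0]) cylinder(h = 1434, r = 71); }


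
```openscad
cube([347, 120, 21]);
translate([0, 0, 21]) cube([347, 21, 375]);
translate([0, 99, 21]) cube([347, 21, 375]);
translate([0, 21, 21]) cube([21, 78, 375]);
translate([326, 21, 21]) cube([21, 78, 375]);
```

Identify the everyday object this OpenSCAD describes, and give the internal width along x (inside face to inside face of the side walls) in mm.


An open box. The internal width is 305 mm.

A 347×120 base slab with four walls standing on it — an open box. The base is 347 mm wide and the walls are 21 mm thick, so the internal width is 347 − 2 × 21 = 305 mm.


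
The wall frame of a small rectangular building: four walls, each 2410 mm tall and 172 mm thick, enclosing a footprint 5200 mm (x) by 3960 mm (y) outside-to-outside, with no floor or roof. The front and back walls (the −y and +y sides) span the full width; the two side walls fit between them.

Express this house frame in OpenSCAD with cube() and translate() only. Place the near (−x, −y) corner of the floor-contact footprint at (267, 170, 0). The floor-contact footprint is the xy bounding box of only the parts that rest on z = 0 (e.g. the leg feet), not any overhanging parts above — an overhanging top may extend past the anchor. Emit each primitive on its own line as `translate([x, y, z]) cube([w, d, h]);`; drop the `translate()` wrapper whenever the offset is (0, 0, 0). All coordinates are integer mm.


translate([267, 170, 0]) cube([5200, 172, 2410]);
translate([267, 3958, 0]) cube([5200, 172, 2410]);
translate([267, 342, 0]) cube([172, 3616, 2410]);
translate([5295, 342, 0]) cube([172, 3616, 2410]);


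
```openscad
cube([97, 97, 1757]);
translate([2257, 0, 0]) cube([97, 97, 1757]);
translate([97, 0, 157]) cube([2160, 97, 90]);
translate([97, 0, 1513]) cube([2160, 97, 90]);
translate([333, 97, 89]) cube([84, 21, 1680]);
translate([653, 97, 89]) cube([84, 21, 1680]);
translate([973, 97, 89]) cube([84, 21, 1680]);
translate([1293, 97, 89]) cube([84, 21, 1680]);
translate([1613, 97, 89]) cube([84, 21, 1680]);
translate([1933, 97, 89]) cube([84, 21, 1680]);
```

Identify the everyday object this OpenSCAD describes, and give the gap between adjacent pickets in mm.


A fence section. The picket gap is 236 mm.

Two posts, two rails, 6 pickets — a fence section. Span 2160 mm holds 6 pickets of 84 mm with 7 equal gaps: ⌊(2160 − 6·84) / 7⌋ = 236 mm.


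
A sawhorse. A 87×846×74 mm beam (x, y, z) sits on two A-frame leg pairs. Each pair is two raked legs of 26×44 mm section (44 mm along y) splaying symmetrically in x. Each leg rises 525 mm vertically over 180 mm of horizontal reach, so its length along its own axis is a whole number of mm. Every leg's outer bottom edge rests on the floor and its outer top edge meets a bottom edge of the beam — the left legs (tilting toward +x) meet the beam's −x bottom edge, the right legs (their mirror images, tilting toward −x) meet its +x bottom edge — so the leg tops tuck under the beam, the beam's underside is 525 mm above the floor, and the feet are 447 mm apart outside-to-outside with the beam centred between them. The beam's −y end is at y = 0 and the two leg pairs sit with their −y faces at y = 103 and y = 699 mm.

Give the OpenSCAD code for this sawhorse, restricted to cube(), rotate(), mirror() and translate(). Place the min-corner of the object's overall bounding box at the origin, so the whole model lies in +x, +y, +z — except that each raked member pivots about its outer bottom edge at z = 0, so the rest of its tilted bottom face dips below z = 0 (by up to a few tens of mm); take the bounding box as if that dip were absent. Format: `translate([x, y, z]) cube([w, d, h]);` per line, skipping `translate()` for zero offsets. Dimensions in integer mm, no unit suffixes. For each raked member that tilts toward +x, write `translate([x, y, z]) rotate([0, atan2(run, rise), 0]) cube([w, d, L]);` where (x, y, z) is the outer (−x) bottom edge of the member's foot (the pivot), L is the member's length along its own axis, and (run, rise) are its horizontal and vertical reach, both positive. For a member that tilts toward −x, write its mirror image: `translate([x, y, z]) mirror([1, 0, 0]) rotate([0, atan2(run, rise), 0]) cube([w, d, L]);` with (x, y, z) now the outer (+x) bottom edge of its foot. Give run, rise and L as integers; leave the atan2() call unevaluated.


// leg length = √(180² + 525²) = 555
// right-leg outer foot x = 2·180 + 87 = 447
// beam min-corner = (180, 0, 525)
translate([180, 0, 525]) cube([87, 846, 74]);
translate([0, 103, 0]) rotate([0, atan2(180, 525), 0]) cube([26, 44, 555]);
translate([447, 103, 0]) mirror([1, 0, 0]) rotate([0, atan2(180, 525), 0]) cube([26, 44, 555]);
translate([0, 699, 0]) rotate([0, atan2(180, 525), 0]) cube([26, 44, 555]);
translate([447, 699, 0]) mirror([1, 0, 0]) rotate([0, atan2(180, 525), 0]) cube([26, 44, 555]);


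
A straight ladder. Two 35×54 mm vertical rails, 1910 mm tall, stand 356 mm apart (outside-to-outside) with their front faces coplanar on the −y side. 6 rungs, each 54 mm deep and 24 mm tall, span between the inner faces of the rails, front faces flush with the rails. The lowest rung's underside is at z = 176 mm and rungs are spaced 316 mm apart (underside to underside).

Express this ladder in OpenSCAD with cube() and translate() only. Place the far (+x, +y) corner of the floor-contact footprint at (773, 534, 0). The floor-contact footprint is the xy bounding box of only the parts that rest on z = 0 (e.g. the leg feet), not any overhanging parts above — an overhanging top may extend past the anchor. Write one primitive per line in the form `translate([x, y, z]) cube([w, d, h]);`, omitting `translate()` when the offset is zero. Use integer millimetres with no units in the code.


// rung span = 356 - 2*35 = 286
// rung[k] z = 176 + k*316
translate([417, 480, 0]) cube([35, 54, 1910]);
translate([738, 480, 0]) cube([35, 54, 1910]);
translate([452, 480, 176]) cube([286, 54, 24]);
translate([452, 480, 492]) cube([286, 54, 24]);
translate([452, 480, 808]) cube([286, 54, 24]);
translate([452, 480, 1124]) cube([286, 54, 24]);
translate([452, 480, 1440]) cube([286, 54, 24]);
translate([452, 480, 1756]) cube([286, 54, 24]);


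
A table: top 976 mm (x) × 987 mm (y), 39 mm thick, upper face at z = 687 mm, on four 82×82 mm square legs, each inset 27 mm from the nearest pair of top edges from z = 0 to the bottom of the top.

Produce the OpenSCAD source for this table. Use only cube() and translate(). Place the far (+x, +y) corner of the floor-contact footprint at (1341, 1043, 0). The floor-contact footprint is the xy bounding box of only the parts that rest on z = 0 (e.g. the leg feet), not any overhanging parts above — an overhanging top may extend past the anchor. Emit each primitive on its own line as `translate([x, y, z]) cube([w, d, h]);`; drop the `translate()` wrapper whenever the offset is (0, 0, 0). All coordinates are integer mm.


translate([392, 83, 648]) cube([976, 987, 39]);
translate([419, 110, 0]) cube([82, 82, 648]);
translate([1259, 110, 0]) cube([82, 82, 648]);
translate([419, 961, 0]) cube([82, 82, 648]);
translate([1259, 961, 0]) cube([82, 82, 648]);


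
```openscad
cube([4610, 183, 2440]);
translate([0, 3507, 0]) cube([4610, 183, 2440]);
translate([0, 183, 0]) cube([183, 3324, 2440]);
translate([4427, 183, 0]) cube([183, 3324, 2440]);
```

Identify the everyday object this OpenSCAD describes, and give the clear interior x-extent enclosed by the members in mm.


A house (or room) frame. The interior width is 4244 mm.

Four 2440 mm walls enclosing a rectangle with no floor or roof — a room or house frame. Outside width is 4610 mm and wall thickness is 183 mm, so the interior width is 4610 − 2 × 183 = 4244 mm.


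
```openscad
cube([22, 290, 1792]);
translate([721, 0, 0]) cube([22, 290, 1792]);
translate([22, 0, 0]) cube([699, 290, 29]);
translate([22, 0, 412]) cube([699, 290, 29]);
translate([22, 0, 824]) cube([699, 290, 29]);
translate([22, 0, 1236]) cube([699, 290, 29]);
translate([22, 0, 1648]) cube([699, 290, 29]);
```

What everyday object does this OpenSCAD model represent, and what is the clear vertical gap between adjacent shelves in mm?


A bookshelf. The clear shelf gap is 383 mm.

Two tall side panels with 5 horizontal boards between them — a bookshelf. The first two shelf undersides are at z = 0 and z = 412; with shelf thickness 29, the clear gap is 412 − 0 − 29 = 383 mm.


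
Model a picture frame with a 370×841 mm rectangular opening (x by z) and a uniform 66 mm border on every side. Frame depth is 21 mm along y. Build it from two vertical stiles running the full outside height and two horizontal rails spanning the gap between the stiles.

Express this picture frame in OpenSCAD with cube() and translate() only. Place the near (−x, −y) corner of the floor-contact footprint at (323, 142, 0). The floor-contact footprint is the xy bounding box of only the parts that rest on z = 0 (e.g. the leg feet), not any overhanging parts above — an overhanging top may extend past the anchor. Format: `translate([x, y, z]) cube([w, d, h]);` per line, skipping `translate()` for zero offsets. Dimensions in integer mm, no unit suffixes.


translate([323, 142, 0]) cube([66, 21, 973]);
translate([759, 142, 0]) cube([66, 21, 973]);
translate([389, 142, 0]) cube([370, 21, 66]);
translate([389, 142, 907]) cube([370, 21, 66]);


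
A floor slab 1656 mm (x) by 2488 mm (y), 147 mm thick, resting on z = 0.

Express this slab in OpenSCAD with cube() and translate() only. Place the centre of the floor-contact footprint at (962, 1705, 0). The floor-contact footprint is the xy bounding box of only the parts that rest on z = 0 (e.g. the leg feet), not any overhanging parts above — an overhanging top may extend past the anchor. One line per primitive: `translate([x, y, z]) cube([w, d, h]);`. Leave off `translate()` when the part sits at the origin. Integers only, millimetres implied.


translate([134, 461, 0]) cube([1656, 2488, 147]);


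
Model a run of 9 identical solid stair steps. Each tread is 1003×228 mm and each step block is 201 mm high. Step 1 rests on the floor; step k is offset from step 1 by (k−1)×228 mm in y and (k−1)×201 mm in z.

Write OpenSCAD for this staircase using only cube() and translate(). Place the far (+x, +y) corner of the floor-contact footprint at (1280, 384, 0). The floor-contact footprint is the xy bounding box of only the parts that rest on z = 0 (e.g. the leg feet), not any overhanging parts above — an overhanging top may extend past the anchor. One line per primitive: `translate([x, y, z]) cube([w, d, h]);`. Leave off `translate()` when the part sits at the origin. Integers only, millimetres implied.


translate([277, 156, 0]) cube([1003, 228, 201]);
translate([277, 384, 201]) cube([1003, 228, 201]);
translate([277, 612, 402]) cube([1003, 228, 201]);
translate([277, 840, 603]) cube([1003, 228, 201]);
translate([277, 1068, 804]) cube([1003, 228, 201]);
translate([277, 1296, 1005]) cube([1003, 228, 201]);
translate([277, 1524, 1206]) cube([1003, 228, 201]);
translate([277, 1752, 1407]) cube([1003, 228, 201]);
translate([277, 1980, 1608]) cube([1003, 228, 201]);


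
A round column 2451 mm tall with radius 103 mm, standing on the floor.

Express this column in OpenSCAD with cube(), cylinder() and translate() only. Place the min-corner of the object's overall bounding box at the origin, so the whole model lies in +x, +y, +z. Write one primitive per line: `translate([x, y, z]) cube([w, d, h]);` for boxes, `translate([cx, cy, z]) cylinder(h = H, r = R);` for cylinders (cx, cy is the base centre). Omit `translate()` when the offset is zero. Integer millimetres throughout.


translate([103, 103, 0]) cylinder(h = 2451, r = 103);


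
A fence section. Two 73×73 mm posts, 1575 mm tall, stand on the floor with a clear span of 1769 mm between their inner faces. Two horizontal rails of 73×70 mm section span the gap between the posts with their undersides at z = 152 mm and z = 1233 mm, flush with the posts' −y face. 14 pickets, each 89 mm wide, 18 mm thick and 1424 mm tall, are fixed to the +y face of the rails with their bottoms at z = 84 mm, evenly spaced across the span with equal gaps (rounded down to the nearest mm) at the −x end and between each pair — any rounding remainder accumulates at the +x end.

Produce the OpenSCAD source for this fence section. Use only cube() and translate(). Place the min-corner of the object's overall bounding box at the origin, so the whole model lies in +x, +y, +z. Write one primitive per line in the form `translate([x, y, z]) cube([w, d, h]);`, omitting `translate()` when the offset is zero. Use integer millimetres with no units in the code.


cube([73, 73, 1575]);
translate([1842, 0, 0]) cube([73, 73, 1575]);
translate([73, 0, 152]) cube([1769, 73, 70]);
translate([73, 0, 1233]) cube([1769, 73, 70]);
translate([107, 73, 84]) cube([89, 18, 1424]);
translate([230, 73, 84]) cube([89, 18, 1424]);
translate([353, 73, 84]) cube([89, 18, 1424]);
translate([476, 73, 84]) cube([89, 18, 1424]);
translate([599, 73, 84]) cube([89, 18, 1424]);
translate([722, 73, 84]) cube([89, 18, 1424]);
translate([845, 73, 84]) cube([89, 18, 1424]);
translate([968, 73, 84]) cube([89, 18, 1424]);
translate([1091, 73, 84]) cube([89, 18, 1424]);
translate([1214, 73, 84]) cube([89, 18, 1424]);
translate([1337, 73, 84]) cube([89, 18, 1424]);
translate([1460, 73, 84]) cube([89, 18, 1424]);
translate([1583, 73, 84]) cube([89, 18, 1424]);
translate([1706, 73, 84]) cube([89, 18, 1424]);


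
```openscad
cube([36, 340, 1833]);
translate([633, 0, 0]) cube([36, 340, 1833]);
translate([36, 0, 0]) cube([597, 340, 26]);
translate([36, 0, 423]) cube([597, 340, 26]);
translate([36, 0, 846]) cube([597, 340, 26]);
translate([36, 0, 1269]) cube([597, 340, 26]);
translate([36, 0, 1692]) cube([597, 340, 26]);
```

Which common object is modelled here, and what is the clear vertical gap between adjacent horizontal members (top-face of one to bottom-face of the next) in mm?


A bookshelf. The clear shelf gap is 397 mm.

Two tall side panels with 5 horizontal boards between them — a bookshelf. The first two shelf undersides are at z = 0 and z = 423; with shelf thickness 26, the clear gap is 423 − 0 − 26 = 397 mm.


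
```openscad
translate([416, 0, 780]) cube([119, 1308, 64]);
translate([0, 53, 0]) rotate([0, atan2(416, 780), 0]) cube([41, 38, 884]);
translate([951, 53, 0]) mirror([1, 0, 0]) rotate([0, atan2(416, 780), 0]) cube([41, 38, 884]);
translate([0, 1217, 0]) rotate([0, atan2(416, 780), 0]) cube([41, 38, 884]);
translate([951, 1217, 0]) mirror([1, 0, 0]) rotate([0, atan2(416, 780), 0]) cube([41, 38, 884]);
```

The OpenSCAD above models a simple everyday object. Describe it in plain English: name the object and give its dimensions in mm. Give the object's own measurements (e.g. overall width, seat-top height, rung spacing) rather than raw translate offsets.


A sawhorse. A 119×1308×64 mm beam (x, y, z) sits on two A-frame leg pairs. Each pair is two raked legs of 41×38 mm section (38 mm along y) splaying symmetrically in x. Each leg rises 780 mm vertically over 416 mm of horizontal reach and is 884 mm long along its own axis. Every leg's outer bottom edge rests on the floor and its outer top edge meets a bottom edge of the beam — the left legs (tilting toward +x) meet the beam's −x bottom edge, the right legs (their mirror images, tilting toward −x) meet its +x bottom edge — so the leg tops tuck under the beam, the beam's underside is 780 mm above the floor, and the feet are 951 mm apart outside-to-outside with the beam centred between them. The two leg pairs are set in 53 mm from either end of the beam.


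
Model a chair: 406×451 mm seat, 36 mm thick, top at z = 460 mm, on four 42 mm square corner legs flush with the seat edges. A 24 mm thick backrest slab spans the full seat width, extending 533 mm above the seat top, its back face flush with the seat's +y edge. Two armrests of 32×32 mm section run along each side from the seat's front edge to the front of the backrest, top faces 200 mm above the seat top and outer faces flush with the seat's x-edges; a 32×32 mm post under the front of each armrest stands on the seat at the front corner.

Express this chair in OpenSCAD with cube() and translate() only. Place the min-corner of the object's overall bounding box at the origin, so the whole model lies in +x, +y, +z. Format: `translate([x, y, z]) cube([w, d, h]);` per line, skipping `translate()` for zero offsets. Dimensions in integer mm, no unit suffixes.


// leg_h = 460 - 36 = 424
// arm post h = 200 - 32 = 168
translate([0, 0, 424]) cube([406, 451, 36]);
cube([42, 42, 424]);
translate([364, 0, 0]) cube([42, 42, 424]);
translate([0, 409, 0]) cube([42, 42, 424]);
translate([364, 409, 0]) cube([42, 42, 424]);
translate([0, 427, 460]) cube([406, 24, 533]);
translate([0, 0, 628]) cube([32, 427, 32]);
translate([374, 0, 628]) cube([32, 427, 32]);
translate([0, 0, 460]) cube([32, 32, 168]);
translate([374, 0, 460]) cube([32, 32, 168]);


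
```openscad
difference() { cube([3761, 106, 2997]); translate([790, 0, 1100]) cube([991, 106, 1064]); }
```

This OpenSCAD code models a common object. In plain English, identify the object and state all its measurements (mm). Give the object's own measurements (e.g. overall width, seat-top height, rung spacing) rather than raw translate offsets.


A wall 3761 mm long (x), 106 mm thick (y), 2997 mm tall, with a rectangular window opening cut through it. The opening is 991 mm wide and 1064 mm tall; its sill is at z = 1100 mm and its near (−x) edge is 790 mm from the wall's −x end. The opening passes through the full wall thickness.


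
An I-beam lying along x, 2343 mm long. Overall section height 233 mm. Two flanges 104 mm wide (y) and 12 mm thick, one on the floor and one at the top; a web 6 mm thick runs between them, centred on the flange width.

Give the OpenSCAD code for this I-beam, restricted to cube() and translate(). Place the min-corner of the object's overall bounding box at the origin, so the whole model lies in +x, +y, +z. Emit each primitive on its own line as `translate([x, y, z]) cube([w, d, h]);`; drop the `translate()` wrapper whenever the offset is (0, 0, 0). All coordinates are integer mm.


cube([2343, 104, 12]);
translate([0, 49, 12]) cube([2343, 6, 209]);
translate([0, 0, 221]) cube([2343, 104, 12]);


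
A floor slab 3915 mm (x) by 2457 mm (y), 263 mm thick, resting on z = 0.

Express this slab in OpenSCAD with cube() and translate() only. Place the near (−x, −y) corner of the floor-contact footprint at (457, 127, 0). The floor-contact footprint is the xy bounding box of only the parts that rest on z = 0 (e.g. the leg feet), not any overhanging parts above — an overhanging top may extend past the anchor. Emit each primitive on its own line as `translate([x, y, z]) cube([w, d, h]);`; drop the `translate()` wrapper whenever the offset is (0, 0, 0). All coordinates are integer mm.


translate([457, 127, 0]) cube([3915, 2457, 263]);


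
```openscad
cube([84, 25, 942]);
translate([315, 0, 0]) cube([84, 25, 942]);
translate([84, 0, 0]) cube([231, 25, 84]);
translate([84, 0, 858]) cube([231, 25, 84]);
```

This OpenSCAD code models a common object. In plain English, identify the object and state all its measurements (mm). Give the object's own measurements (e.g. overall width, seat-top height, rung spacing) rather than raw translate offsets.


A rectangular picture frame lying in the x–z plane (depth along y). The opening is 231 mm wide (x) by 774 mm tall (z), surrounded by a border 84 mm wide on all four sides. The frame is 25 mm deep and is made of two full-height vertical stiles with two horizontal rails fitted between them.


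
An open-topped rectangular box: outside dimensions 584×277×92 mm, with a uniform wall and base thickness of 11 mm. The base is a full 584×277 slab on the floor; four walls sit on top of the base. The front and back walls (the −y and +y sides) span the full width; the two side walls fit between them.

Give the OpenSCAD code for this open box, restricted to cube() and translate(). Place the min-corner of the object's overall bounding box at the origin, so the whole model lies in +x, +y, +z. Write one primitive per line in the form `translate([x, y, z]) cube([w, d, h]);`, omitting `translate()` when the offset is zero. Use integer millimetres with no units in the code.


cube([584, 277, 11]);
translate([0, 0, 11]) cube([584, 11, 81]);
translate([0, 266, 11]) cube([584, 11, 81]);
translate([0, 11, 11]) cube([11, 255, 81]);
translate([573, 11, 11]) cube([11, 255, 81]);


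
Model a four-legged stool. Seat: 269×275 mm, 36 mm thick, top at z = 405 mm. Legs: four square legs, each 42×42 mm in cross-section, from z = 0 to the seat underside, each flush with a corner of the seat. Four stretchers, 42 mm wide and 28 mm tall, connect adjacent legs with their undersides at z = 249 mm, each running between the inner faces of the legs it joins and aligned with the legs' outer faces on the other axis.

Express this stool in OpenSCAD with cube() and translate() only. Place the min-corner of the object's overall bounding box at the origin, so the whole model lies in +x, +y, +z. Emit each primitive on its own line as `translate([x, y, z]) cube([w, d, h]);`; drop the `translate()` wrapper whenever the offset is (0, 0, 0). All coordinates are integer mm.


translate([0, 0, 369]) cube([269, 275, 36]);
cube([42, 42, 369]);
translate([227, 0, 0]) cube([42, 42, 369]);
translate([0, 233, 0]) cube([42, 42, 369]);
translate([227, 233, 0]) cube([42, 42, 369]);
translate([42, 0, 249]) cube([185, 42, 28]);
translate([42, 233, 249]) cube([185, 42, 28]);
translate([0, 42, 249]) cube([42, 191, 28]);
translate([227, 42, 249]) cube([42, 191, 28]);


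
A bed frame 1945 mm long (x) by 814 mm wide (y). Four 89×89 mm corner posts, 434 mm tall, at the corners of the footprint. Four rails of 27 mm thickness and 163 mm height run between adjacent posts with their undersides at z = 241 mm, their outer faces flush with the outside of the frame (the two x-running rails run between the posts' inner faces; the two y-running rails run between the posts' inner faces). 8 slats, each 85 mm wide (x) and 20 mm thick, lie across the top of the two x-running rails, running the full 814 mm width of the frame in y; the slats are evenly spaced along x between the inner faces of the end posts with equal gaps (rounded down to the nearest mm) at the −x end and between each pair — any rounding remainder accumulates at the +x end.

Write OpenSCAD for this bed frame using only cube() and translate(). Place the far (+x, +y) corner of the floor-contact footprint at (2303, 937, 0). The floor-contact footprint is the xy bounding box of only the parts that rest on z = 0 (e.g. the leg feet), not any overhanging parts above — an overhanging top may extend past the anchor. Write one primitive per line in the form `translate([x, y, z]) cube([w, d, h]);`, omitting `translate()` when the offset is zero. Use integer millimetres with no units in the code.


translate([358, 123, 0]) cube([89, 89, 434]);
translate([358, 848, 0]) cube([89, 89, 434]);
translate([2214, 123, 0]) cube([89, 89, 434]);
translate([2214, 848, 0]) cube([89, 89, 434]);
translate([447, 123, 241]) cube([1767, 27, 163]);
translate([447, 910, 241]) cube([1767, 27, 163]);
translate([358, 212, 241]) cube([27, 636, 163]);
translate([2276, 212, 241]) cube([27, 636, 163]);
translate([567, 123, 404]) cube([85, 814, 20]);
translate([772, 123, 404]) cube([85, 814, 20]);
translate([977, 123, 404]) cube([85, 814, 20]);
translate([1182, 123, 404]) cube([85, 814, 20]);
translate([1387, 123, 404]) cube([85, 814, 20]);
translate([1592, 123, 404]) cube([85, 814, 20]);
translate([1797, 123, 404]) cube([85, 814, 20]);
translate([2002, 123, 404]) cube([85, 814, 20]);


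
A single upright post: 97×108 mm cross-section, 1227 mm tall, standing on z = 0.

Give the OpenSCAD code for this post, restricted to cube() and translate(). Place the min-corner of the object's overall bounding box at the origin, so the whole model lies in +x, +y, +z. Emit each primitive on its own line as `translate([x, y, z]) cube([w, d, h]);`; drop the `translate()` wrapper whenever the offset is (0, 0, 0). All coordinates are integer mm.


cube([97, 108, 1227]);


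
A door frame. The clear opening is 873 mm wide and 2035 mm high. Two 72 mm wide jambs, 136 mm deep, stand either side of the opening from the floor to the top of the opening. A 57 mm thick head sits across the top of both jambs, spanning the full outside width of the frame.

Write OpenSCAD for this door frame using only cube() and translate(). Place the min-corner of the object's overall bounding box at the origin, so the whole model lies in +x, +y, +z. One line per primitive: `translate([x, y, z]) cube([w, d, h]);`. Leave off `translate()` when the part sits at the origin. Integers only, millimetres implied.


cube([72, 136, 2035]);
translate([945, 0, 0]) cube([72, 136, 2035]);
translate([0, 0, 2035]) cube([1017, 136, 57]);


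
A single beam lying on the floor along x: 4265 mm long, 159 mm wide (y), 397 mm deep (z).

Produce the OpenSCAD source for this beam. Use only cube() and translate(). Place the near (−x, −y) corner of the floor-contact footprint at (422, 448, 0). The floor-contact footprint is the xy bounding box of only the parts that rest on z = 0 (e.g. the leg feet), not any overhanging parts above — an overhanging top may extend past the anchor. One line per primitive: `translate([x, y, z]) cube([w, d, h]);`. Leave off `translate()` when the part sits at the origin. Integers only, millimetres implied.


translate([422, 448, 0]) cube([4265, 159, 397]);


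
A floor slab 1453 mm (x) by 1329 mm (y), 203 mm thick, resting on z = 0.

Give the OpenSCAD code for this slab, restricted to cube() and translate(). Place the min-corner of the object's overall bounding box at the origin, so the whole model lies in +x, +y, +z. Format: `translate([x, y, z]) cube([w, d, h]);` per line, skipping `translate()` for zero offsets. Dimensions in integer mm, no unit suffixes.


cube([1453, 1329, 203]);


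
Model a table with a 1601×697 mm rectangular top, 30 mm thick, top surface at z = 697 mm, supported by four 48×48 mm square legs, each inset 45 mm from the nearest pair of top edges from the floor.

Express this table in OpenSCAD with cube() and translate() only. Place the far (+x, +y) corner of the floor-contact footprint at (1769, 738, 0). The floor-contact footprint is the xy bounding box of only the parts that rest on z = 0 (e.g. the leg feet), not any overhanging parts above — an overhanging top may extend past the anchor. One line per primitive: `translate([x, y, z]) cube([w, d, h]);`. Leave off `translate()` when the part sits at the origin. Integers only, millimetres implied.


translate([213, 86, 667]) cube([1601, 697, 30]);
translate([258, 131, 0]) cube([48, 48, 667]);
translate([1721, 131, 0]) cube([48, 48, 667]);
translate([258, 690, 0]) cube([48, 48, 667]);
translate([1721, 690, 0]) cube([48, 48, 667]);


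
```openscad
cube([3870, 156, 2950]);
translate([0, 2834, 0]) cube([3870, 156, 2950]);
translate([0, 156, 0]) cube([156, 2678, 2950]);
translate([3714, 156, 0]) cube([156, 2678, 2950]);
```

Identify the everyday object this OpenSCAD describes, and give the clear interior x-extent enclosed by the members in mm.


A house (or room) frame. The interior width is 3558 mm.

Four 2950 mm walls enclosing a rectangle with no floor or roof — a room or house frame. Outside width is 3870 mm and wall thickness is 156 mm, so the interior width is 3870 − 2 × 156 = 3558 mm.


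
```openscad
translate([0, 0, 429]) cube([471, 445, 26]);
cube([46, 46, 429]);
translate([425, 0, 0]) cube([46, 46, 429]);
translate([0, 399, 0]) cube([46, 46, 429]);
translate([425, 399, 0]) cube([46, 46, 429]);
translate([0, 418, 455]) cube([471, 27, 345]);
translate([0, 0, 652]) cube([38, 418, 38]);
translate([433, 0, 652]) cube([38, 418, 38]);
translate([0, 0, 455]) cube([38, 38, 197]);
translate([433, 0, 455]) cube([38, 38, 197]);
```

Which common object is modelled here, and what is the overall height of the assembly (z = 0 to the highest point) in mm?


A chair. The overall height is 800 mm.

A slab on four corner posts with a tall panel at the back — a chair. The seat slab sits at z = 429 with thickness 26, and the 345 mm backrest starts at the seat top, so the overall height is 429 + 26 + 345 = 800 mm.


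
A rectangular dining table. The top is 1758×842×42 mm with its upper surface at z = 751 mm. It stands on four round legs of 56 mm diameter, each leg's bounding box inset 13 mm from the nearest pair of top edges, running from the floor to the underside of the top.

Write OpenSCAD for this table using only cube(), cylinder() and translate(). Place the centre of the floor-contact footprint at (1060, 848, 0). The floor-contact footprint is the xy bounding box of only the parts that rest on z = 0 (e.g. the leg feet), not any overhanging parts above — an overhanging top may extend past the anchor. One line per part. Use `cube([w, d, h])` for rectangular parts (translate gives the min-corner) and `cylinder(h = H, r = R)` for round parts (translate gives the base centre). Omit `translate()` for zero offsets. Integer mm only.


// leg_h = 751 - 42 = 709
translate([181, 427, 709]) cube([1758, 842, 42]);
translate([222, 468, 0]) cylinder(h = 709, r = 28);
translate([1898, 468, 0]) cylinder(h = 709, r = 28);
translate([222, 1228, 0]) cylinder(h = 709, r = 28);
translate([1898, 1228, 0]) cylinder(h = 709, r = 28);


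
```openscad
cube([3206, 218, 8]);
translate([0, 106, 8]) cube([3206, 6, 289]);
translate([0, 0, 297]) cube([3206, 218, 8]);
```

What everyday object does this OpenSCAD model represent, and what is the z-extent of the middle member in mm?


An I-beam. The web height is 289 mm.

Two wide flanges with a thin centred web — an I-beam. Overall 305 mm minus two 8 mm flanges gives a web of 305 − 2·8 = 289 mm.


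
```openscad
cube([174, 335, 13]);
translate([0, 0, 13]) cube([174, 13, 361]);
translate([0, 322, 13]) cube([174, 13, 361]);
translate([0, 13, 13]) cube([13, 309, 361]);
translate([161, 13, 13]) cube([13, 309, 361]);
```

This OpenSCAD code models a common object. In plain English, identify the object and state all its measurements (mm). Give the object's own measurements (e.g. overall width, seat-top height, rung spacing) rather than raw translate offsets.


An open-topped rectangular box: outside dimensions 174×335×374 mm, with a uniform wall and base thickness of 13 mm. The base is a full 174×335 slab on the floor; four walls sit on top of the base. The front and back walls (the −y and +y sides) span the full width; the two side walls fit between them.


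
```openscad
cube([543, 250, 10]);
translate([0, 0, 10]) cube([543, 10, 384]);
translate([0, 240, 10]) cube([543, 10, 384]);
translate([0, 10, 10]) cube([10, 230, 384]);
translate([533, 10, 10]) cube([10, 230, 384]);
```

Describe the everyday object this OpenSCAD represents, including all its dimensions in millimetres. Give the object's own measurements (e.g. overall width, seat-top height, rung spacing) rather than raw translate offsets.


An open-topped rectangular box: outside dimensions 543×250×394 mm, with a uniform wall and base thickness of 10 mm. The base is a full 543×250 slab on the floor; four walls sit on top of the base. The front and back walls (the −y and +y sides) span the full width; the two side walls fit between them.


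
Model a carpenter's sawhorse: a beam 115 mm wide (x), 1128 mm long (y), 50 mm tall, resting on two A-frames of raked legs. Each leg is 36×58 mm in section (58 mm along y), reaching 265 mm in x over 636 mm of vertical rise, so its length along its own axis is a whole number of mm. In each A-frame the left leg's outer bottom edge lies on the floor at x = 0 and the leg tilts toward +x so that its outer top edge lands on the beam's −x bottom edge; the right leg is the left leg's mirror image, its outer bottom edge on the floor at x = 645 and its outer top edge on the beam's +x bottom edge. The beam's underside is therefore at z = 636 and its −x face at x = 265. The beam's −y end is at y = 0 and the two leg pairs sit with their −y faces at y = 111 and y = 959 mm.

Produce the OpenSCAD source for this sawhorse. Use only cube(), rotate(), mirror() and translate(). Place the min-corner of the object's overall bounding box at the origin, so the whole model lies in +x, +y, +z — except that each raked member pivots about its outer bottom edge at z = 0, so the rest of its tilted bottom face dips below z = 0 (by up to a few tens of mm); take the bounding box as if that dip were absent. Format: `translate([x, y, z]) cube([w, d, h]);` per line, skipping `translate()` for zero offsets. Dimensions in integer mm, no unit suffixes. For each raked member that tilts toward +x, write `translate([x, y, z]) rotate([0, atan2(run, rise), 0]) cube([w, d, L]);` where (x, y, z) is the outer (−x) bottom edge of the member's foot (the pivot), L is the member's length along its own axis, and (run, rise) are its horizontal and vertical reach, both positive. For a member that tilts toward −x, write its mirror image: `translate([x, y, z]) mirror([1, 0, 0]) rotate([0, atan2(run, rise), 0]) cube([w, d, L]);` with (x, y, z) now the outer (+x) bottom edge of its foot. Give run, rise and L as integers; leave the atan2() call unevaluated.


translate([265, 0, 636]) cube([115, 1128, 50]);
translate([0, 111, 0]) rotate([0, atan2(265, 636), 0]) cube([36, 58, 689]);
translate([645, 111, 0]) mirror([1, 0, 0]) rotate([0, atan2(265, 636), 0]) cube([36, 58, 689]);
translate([0, 959, 0]) rotate([0, atan2(265, 636), 0]) cube([36, 58, 689]);
translate([645, 959, 0]) mirror([1, 0, 0]) rotate([0, atan2(265, 636), 0]) cube([36, 58, 689]);
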